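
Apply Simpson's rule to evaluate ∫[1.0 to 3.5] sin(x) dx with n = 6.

f(x) = sin(x)
a = 1.0, b = 3.5, n = 6
h = (b - a)/n = 0.416667

Simpson's rule: (h/3)[f(x₀) + 4f(x₁) + 2f(x₂) + ... + f(xₙ)]

x_0 = 1.0000, f(x_0) = 0.841471, coefficient = 1
x_1 = 1.4167, f(x_1) = 0.988146, coefficient = 4
x_2 = 1.8333, f(x_2) = 0.965735, coefficient = 2
x_3 = 2.2500, f(x_3) = 0.778073, coefficient = 4
x_4 = 2.6667, f(x_4) = 0.457273, coefficient = 2
x_5 = 3.0833, f(x_5) = 0.058226, coefficient = 4
x_6 = 3.5000, f(x_6) = -0.350783, coefficient = 1

I ≈ (0.416667/3) × 10.634483 = 1.477011
Exact value: 1.476759
Error: 0.000252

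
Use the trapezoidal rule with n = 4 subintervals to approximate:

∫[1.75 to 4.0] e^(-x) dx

f(x) = e^(-x)
a = 1.75, b = 4.0, n = 4
h = (b - a)/n = 0.562500

Trapezoidal rule: (h/2)[f(x₀) + 2f(x₁) + 2f(x₂) + ... + f(xₙ)]

x_0 = 1.7500, f(x_0) = 0.173774, coefficient = 1
x_1 = 2.3125, f(x_1) = 0.099013, coefficient = 2
x_2 = 2.8750, f(x_2) = 0.056416, coefficient = 2
x_3 = 3.4375, f(x_3) = 0.032145, coefficient = 2
x_4 = 4.0000, f(x_4) = 0.018316, coefficient = 1

I ≈ (0.562500/2) × 0.567239 = 0.159536
Exact value: 0.155458
Error: 0.004078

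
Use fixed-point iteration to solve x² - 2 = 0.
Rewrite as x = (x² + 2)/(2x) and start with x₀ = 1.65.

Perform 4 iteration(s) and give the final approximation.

Equation: x² - 2 = 0
Fixed-point form: x = (x² + 2)/(2x)
x₀ = 1.65

x_1 = g(1.650000) = 1.431061
x_2 = g(1.431061) = 1.414313
x_3 = g(1.414313) = 1.414214
x_4 = g(1.414214) = 1.414214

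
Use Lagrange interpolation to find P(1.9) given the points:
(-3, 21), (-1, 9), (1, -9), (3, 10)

Lagrange interpolation formula:
P(x) = Σ yᵢ × Lᵢ(x)
where Lᵢ(x) = Π_{j≠i} (x - xⱼ)/(xᵢ - xⱼ)

L_0(1.9) = (1.9 - (-1))/(-3 - (-1)) × (1.9 - 1)/(-3 - 1) × (1.9 - 3)/(-3 - 3) = 0.059813
L_1(1.9) = (1.9 - (-3))/(-1 - (-3)) × (1.9 - 1)/(-1 - 1) × (1.9 - 3)/(-1 - 3) = -0.303188
L_2(1.9) = (1.9 - (-3))/(1 - (-3)) × (1.9 - (-1))/(1 - (-1)) × (1.9 - 3)/(1 - 3) = 0.976938
L_3(1.9) = (1.9 - (-3))/(3 - (-3)) × (1.9 - (-1))/(3 - (-1)) × (1.9 - 1)/(3 - 1) = 0.266437

P(1.9) = 21×L_0(1.9) + 9×L_1(1.9) + (-9)×L_2(1.9) + 10×L_3(1.9)
P(1.9) = -7.600688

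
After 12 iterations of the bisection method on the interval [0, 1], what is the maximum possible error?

Bisection error bound: |error| ≤ (b-a)/2^n
|error| ≤ (1 - 0)/2^12 = 1/2^12
|error| ≤ 0.0002441406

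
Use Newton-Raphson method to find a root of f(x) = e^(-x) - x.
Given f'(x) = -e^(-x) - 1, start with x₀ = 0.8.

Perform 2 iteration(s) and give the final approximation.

f(x) = e^(-x) - x
f'(x) = -e^(-x) - 1
x₀ = 0.8

Newton-Raphson formula: x_{n+1} = x_n - f(x_n)/f'(x_n)

Iteration 1:
  f(0.800000) = -0.350671
  f'(0.800000) = -1.449329
  x_1 = 0.800000 - (-0.350671)/(-1.449329) = 0.558046
Iteration 2:
  f(0.558046) = 0.014280
  f'(0.558046) = -1.572326
  x_2 = 0.558046 - 0.014280/(-1.572326) = 0.567128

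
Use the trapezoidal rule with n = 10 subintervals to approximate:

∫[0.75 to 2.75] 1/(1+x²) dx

f(x) = 1/(1+x²)
a = 0.75, b = 2.75, n = 10
h = (b - a)/n = 0.200000

Trapezoidal rule: (h/2)[f(x₀) + 2f(x₁) + 2f(x₂) + ... + f(xₙ)]

x_0 = 0.7500, f(x_0) = 0.640000, coefficient = 1
x_1 = 0.9500, f(x_1) = 0.525624, coefficient = 2
x_2 = 1.1500, f(x_2) = 0.430571, coefficient = 2
x_3 = 1.3500, f(x_3) = 0.354296, coefficient = 2
x_4 = 1.5500, f(x_4) = 0.293902, coefficient = 2
x_5 = 1.7500, f(x_5) = 0.246154, coefficient = 2
x_6 = 1.9500, f(x_6) = 0.208225, coefficient = 2
x_7 = 2.1500, f(x_7) = 0.177857, coefficient = 2
x_8 = 2.3500, f(x_8) = 0.153315, coefficient = 2
x_9 = 2.5500, f(x_9) = 0.133289, coefficient = 2
x_10 = 2.7500, f(x_10) = 0.116788, coefficient = 1

I ≈ (0.200000/2) × 5.803252 = 0.580325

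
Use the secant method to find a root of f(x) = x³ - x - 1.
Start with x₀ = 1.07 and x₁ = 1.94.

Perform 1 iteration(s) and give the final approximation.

f(x) = x³ - x - 1
x₀ = 1.07, x₁ = 1.94

Secant formula: x_{n+1} = x_n - f(x_n)(x_n - x_{n-1})/(f(x_n) - f(x_{n-1}))

Iteration 1:
  f(1.070000) = -0.844957
  f(1.940000) = 4.361384
  x_2 = 1.940000 - 4.361384×(1.940000 - 1.070000)/(4.361384 - (-0.844957))
       = 1.211196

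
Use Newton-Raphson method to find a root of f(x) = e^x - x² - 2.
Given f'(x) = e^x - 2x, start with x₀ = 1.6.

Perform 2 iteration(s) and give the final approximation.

f(x) = e^x - x² - 2
f'(x) = e^x - 2x
x₀ = 1.6

Newton-Raphson formula: x_{n+1} = x_n - f(x_n)/f'(x_n)

Iteration 1:
  f(1.600000) = 0.393032
  f'(1.600000) = 1.753032
  x_1 = 1.600000 - 0.393032/1.753032 = 1.375799
Iteration 2:
  f(1.375799) = 0.065415
  f'(1.375799) = 1.206639
  x_2 = 1.375799 - 0.065415/1.206639 = 1.321586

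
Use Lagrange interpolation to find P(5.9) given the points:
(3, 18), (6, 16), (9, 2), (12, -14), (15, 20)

Lagrange interpolation formula:
P(x) = Σ yᵢ × Lᵢ(x)
where Lᵢ(x) = Π_{j≠i} (x - xⱼ)/(xᵢ - xⱼ)

L_0(5.9) = (5.9 - 6)/(3 - 6) × (5.9 - 9)/(3 - 9) × (5.9 - 12)/(3 - 12) × (5.9 - 15)/(3 - 15) = 0.008852
L_1(5.9) = (5.9 - 3)/(6 - 3) × (5.9 - 9)/(6 - 9) × (5.9 - 12)/(6 - 12) × (5.9 - 15)/(6 - 15) = 1.026821
L_2(5.9) = (5.9 - 3)/(9 - 3) × (5.9 - 6)/(9 - 6) × (5.9 - 12)/(9 - 12) × (5.9 - 15)/(9 - 15) = -0.049685
L_3(5.9) = (5.9 - 3)/(12 - 3) × (5.9 - 6)/(12 - 6) × (5.9 - 9)/(12 - 9) × (5.9 - 15)/(12 - 15) = 0.016833
L_4(5.9) = (5.9 - 3)/(15 - 3) × (5.9 - 6)/(15 - 6) × (5.9 - 9)/(15 - 9) × (5.9 - 12)/(15 - 12) = -0.002821

P(5.9) = 18×L_0(5.9) + 16×L_1(5.9) + 2×L_2(5.9) + (-14)×L_3(5.9) + 20×L_4(5.9)
P(5.9) = 16.197015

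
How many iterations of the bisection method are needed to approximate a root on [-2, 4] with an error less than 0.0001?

We need (b-a)/2^n ≤ 0.0001
(4 - (-2))/2^n ≤ 0.0001
6/2^n ≤ 0.0001
2^n ≥ 60000
n ≥ log₂(60000) = 15.87
n ≥ 16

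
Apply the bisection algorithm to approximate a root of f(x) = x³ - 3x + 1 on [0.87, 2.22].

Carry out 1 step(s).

f(x) = x³ - 3x + 1
Initial interval: [0.87, 2.22]

Iteration 1:
  c_1 = (0.870000 + 2.220000)/2 = 1.545000
  f(c_1) = f(1.545000) = 0.052954
  f(a) × f(c) < 0, new interval: [0.870000, 1.545000]

After 1 iteration(s), the approximation is c_1 = 1.545000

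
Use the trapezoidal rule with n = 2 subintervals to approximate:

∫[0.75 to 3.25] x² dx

f(x) = x²
a = 0.75, b = 3.25, n = 2
h = (b - a)/n = 1.250000

Trapezoidal rule: (h/2)[f(x₀) + 2f(x₁) + 2f(x₂) + ... + f(xₙ)]

x_0 = 0.7500, f(x_0) = 0.562500, coefficient = 1
x_1 = 2.0000, f(x_1) = 4.000000, coefficient = 2
x_2 = 3.2500, f(x_2) = 10.562500, coefficient = 1

I ≈ (1.250000/2) × 19.125000 = 11.953125
Exact value: 11.302083
Error: 0.651042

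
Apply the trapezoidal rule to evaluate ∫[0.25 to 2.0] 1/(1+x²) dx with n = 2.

f(x) = 1/(1+x²)
a = 0.25, b = 2.0, n = 2
h = (b - a)/n = 0.875000

Trapezoidal rule: (h/2)[f(x₀) + 2f(x₁) + 2f(x₂) + ... + f(xₙ)]

x_0 = 0.2500, f(x_0) = 0.941176, coefficient = 1
x_1 = 1.1250, f(x_1) = 0.441379, coefficient = 2
x_2 = 2.0000, f(x_2) = 0.200000, coefficient = 1

I ≈ (0.875000/2) × 2.023935 = 0.885472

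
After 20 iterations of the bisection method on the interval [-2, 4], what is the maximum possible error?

Bisection error bound: |error| ≤ (b-a)/2^n
|error| ≤ (4 - (-2))/2^20 = 6/2^20
|error| ≤ 0.0000057220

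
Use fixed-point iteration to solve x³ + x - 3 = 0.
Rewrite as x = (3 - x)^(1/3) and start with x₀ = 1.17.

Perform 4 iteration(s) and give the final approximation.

Equation: x³ + x - 3 = 0
Fixed-point form: x = (3 - x)^(1/3)
x₀ = 1.17

x_1 = g(1.170000) = 1.223161
x_2 = g(1.223161) = 1.211200
x_3 = g(1.211200) = 1.213912
x_4 = g(1.213912) = 1.213298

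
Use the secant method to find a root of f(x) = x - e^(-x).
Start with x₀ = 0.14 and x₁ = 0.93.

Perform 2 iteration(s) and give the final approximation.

f(x) = x - e^(-x)
x₀ = 0.14, x₁ = 0.93

Secant formula: x_{n+1} = x_n - f(x_n)(x_n - x_{n-1})/(f(x_n) - f(x_{n-1}))

Iteration 1:
  f(0.140000) = -0.729358
  f(0.930000) = 0.535446
  x_2 = 0.930000 - 0.535446×(0.930000 - 0.140000)/(0.535446 - (-0.729358))
       = 0.595559
Iteration 2:
  f(0.930000) = 0.535446
  f(0.595559) = 0.044305
  x_3 = 0.595559 - 0.044305×(0.595559 - 0.930000)/(0.044305 - 0.535446)
       = 0.565390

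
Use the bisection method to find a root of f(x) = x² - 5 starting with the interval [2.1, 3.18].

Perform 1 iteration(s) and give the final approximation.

f(x) = x² - 5
Initial interval: [2.1, 3.18]

Iteration 1:
  c_1 = (2.100000 + 3.180000)/2 = 2.640000
  f(c_1) = f(2.640000) = 1.969600
  f(a) × f(c) < 0, new interval: [2.100000, 2.640000]

After 1 iteration(s), the approximation is c_1 = 2.640000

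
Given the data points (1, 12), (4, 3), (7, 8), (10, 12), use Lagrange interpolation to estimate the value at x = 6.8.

Lagrange interpolation formula:
P(x) = Σ yᵢ × Lᵢ(x)
where Lᵢ(x) = Π_{j≠i} (x - xⱼ)/(xᵢ - xⱼ)

L_0(6.8) = (6.8 - 4)/(1 - 4) × (6.8 - 7)/(1 - 7) × (6.8 - 10)/(1 - 10) = -0.011062
L_1(6.8) = (6.8 - 1)/(4 - 1) × (6.8 - 7)/(4 - 7) × (6.8 - 10)/(4 - 10) = 0.068741
L_2(6.8) = (6.8 - 1)/(7 - 1) × (6.8 - 4)/(7 - 4) × (6.8 - 10)/(7 - 10) = 0.962370
L_3(6.8) = (6.8 - 1)/(10 - 1) × (6.8 - 4)/(10 - 4) × (6.8 - 7)/(10 - 7) = -0.020049

P(6.8) = 12×L_0(6.8) + 3×L_1(6.8) + 8×L_2(6.8) + 12×L_3(6.8)
P(6.8) = 7.531852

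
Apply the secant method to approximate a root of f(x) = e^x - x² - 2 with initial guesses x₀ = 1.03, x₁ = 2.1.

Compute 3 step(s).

f(x) = e^x - x² - 2
x₀ = 1.03, x₁ = 2.1

Secant formula: x_{n+1} = x_n - f(x_n)(x_n - x_{n-1})/(f(x_n) - f(x_{n-1}))

Iteration 1:
  f(1.030000) = -0.259834
  f(2.100000) = 1.756170
  x_2 = 2.100000 - 1.756170×(2.100000 - 1.030000)/(1.756170 - (-0.259834))
       = 1.167908
Iteration 2:
  f(2.100000) = 1.756170
  f(1.167908) = -0.148750
  x_3 = 1.167908 - (-0.148750)×(1.167908 - 2.100000)/(-0.148750 - 1.756170)
       = 1.240692
Iteration 3:
  f(1.167908) = -0.148750
  f(1.240692) = -0.081311
  x_4 = 1.240692 - (-0.081311)×(1.240692 - 1.167908)/(-0.081311 - (-0.148750))
       = 1.328448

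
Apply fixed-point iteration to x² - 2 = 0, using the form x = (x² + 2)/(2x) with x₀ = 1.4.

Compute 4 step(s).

Equation: x² - 2 = 0
Fixed-point form: x = (x² + 2)/(2x)
x₀ = 1.4

x_1 = g(1.400000) = 1.414286
x_2 = g(1.414286) = 1.414214
x_3 = g(1.414214) = 1.414214
x_4 = g(1.414214) = 1.414214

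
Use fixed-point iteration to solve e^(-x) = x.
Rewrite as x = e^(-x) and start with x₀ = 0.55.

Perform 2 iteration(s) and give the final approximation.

Equation: e^(-x) = x
Fixed-point form: x = e^(-x)
x₀ = 0.55

x_1 = g(0.550000) = 0.576950
x_2 = g(0.576950) = 0.561609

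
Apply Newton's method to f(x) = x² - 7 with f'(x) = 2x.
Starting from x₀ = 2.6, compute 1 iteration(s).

f(x) = x² - 7
f'(x) = 2x
x₀ = 2.6

Newton-Raphson formula: x_{n+1} = x_n - f(x_n)/f'(x_n)

Iteration 1:
  f(2.600000) = -0.240000
  f'(2.600000) = 5.200000
  x_1 = 2.600000 - (-0.240000)/5.200000 = 2.646154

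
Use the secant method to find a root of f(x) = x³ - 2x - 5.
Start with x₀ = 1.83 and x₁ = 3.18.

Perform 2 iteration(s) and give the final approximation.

f(x) = x³ - 2x - 5
x₀ = 1.83, x₁ = 3.18

Secant formula: x_{n+1} = x_n - f(x_n)(x_n - x_{n-1})/(f(x_n) - f(x_{n-1}))

Iteration 1:
  f(1.830000) = -2.531513
  f(3.180000) = 20.797432
  x_2 = 3.180000 - 20.797432×(3.180000 - 1.830000)/(20.797432 - (-2.531513))
       = 1.976494
Iteration 2:
  f(3.180000) = 20.797432
  f(1.976494) = -1.231761
  x_3 = 1.976494 - (-1.231761)×(1.976494 - 3.180000)/(-1.231761 - 20.797432)
       = 2.043788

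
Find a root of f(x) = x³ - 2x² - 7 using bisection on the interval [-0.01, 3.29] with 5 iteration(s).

f(x) = x³ - 2x² - 7
Initial interval: [-0.01, 3.29]

Iteration 1:
  c_1 = (-0.010000 + 3.290000)/2 = 1.640000
  f(c_1) = f(1.640000) = -7.968256
  f(a) × f(c) ≥ 0, new interval: [1.640000, 3.290000]
Iteration 2:
  c_2 = (1.640000 + 3.290000)/2 = 2.465000
  f(c_2) = f(2.465000) = -4.174555
  f(a) × f(c) ≥ 0, new interval: [2.465000, 3.290000]
Iteration 3:
  c_3 = (2.465000 + 3.290000)/2 = 2.877500
  f(c_3) = f(2.877500) = 0.265705
  f(a) × f(c) < 0, new interval: [2.465000, 2.877500]
Iteration 4:
  c_4 = (2.465000 + 2.877500)/2 = 2.671250
  f(c_4) = f(2.671250) = -2.210244
  f(a) × f(c) ≥ 0, new interval: [2.671250, 2.877500]
Iteration 5:
  c_5 = (2.671250 + 2.877500)/2 = 2.774375
  f(c_5) = f(2.774375) = -1.039514
  f(a) × f(c) ≥ 0, new interval: [2.774375, 2.877500]

After 5 iteration(s), the approximation is c_5 = 2.774375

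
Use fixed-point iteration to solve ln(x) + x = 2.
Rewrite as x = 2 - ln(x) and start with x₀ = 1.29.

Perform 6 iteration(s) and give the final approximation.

Equation: ln(x) + x = 2
Fixed-point form: x = 2 - ln(x)
x₀ = 1.29

x_1 = g(1.290000) = 1.745358
x_2 = g(1.745358) = 1.443040
x_3 = g(1.443040) = 1.633248
x_4 = g(1.633248) = 1.509430
x_5 = g(1.509430) = 1.588268
x_6 = g(1.588268) = 1.537356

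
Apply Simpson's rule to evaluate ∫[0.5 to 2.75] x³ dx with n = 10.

f(x) = x³
a = 0.5, b = 2.75, n = 10
h = (b - a)/n = 0.225000

Simpson's rule: (h/3)[f(x₀) + 4f(x₁) + 2f(x₂) + ... + f(xₙ)]

x_0 = 0.5000, f(x_0) = 0.125000, coefficient = 1
x_1 = 0.7250, f(x_1) = 0.381078, coefficient = 4
x_2 = 0.9500, f(x_2) = 0.857375, coefficient = 2
x_3 = 1.1750, f(x_3) = 1.622234, coefficient = 4
x_4 = 1.4000, f(x_4) = 2.744000, coefficient = 2
x_5 = 1.6250, f(x_5) = 4.291016, coefficient = 4
x_6 = 1.8500, f(x_6) = 6.331625, coefficient = 2
x_7 = 2.0750, f(x_7) = 8.934172, coefficient = 4
x_8 = 2.3000, f(x_8) = 12.167000, coefficient = 2
x_9 = 2.5250, f(x_9) = 16.098453, coefficient = 4
x_10 = 2.7500, f(x_10) = 20.796875, coefficient = 1

I ≈ (0.225000/3) × 190.429688 = 14.282227
Exact value: 14.282227
Error: 0.000000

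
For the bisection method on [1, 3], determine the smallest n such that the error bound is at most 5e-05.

We need (b-a)/2^n ≤ 5e-05
(3 - 1)/2^n ≤ 5e-05
2/2^n ≤ 5e-05
2^n ≥ 40000
n ≥ log₂(40000) = 15.29
n ≥ 16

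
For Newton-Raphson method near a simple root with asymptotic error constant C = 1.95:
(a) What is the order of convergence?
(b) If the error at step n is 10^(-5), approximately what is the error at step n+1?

(a) Newton-Raphson has quadratic (order 2) convergence near simple roots.
    This means |e_{n+1}| ≈ C|e_n|².

(b) With |e_n| = 10^(-5) and C = 1.95:
    |e_{n+1}| ≈ 1.95 × (10^(-5))² = 1.95 × 10^(-10)

(a) 2 (quadratic); (b) |e_{n+1}| ≈ 1.950e-10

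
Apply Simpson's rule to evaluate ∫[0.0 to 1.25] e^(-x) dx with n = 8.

f(x) = e^(-x)
a = 0.0, b = 1.25, n = 8
h = (b - a)/n = 0.156250

Simpson's rule: (h/3)[f(x₀) + 4f(x₁) + 2f(x₂) + ... + f(xₙ)]

x_0 = 0.0000, f(x_0) = 1.000000, coefficient = 1
x_1 = 0.1562, f(x_1) = 0.855345, coefficient = 4
x_2 = 0.3125, f(x_2) = 0.731616, coefficient = 2
x_3 = 0.4688, f(x_3) = 0.625784, coefficient = 4
x_4 = 0.6250, f(x_4) = 0.535261, coefficient = 2
x_5 = 0.7812, f(x_5) = 0.457833, coefficient = 4
x_6 = 0.9375, f(x_6) = 0.391606, coefficient = 2
x_7 = 1.0938, f(x_7) = 0.334958, coefficient = 4
x_8 = 1.2500, f(x_8) = 0.286505, coefficient = 1

I ≈ (0.156250/3) × 13.699153 = 0.713498
Exact value: 0.713495
Error: 0.000002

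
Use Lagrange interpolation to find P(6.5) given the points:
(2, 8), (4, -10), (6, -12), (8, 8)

Lagrange interpolation formula:
P(x) = Σ yᵢ × Lᵢ(x)
where Lᵢ(x) = Π_{j≠i} (x - xⱼ)/(xᵢ - xⱼ)

L_0(6.5) = (6.5 - 4)/(2 - 4) × (6.5 - 6)/(2 - 6) × (6.5 - 8)/(2 - 8) = 0.039062
L_1(6.5) = (6.5 - 2)/(4 - 2) × (6.5 - 6)/(4 - 6) × (6.5 - 8)/(4 - 8) = -0.210938
L_2(6.5) = (6.5 - 2)/(6 - 2) × (6.5 - 4)/(6 - 4) × (6.5 - 8)/(6 - 8) = 1.054688
L_3(6.5) = (6.5 - 2)/(8 - 2) × (6.5 - 4)/(8 - 4) × (6.5 - 6)/(8 - 6) = 0.117188

P(6.5) = 8×L_0(6.5) + (-10)×L_1(6.5) + (-12)×L_2(6.5) + 8×L_3(6.5)
P(6.5) = -9.296875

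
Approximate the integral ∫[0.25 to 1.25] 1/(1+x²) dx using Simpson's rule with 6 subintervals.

f(x) = 1/(1+x²)
a = 0.25, b = 1.25, n = 6
h = (b - a)/n = 0.166667

Simpson's rule: (h/3)[f(x₀) + 4f(x₁) + 2f(x₂) + ... + f(xₙ)]

x_0 = 0.2500, f(x_0) = 0.941176, coefficient = 1
x_1 = 0.4167, f(x_1) = 0.852071, coefficient = 4
x_2 = 0.5833, f(x_2) = 0.746114, coefficient = 2
x_3 = 0.7500, f(x_3) = 0.640000, coefficient = 4
x_4 = 0.9167, f(x_4) = 0.543396, coefficient = 2
x_5 = 1.0833, f(x_5) = 0.460064, coefficient = 4
x_6 = 1.2500, f(x_6) = 0.390244, coefficient = 1

I ≈ (0.166667/3) × 11.718980 = 0.651054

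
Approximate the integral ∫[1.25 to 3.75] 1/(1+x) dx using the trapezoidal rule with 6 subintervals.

f(x) = 1/(1+x)
a = 1.25, b = 3.75, n = 6
h = (b - a)/n = 0.416667

Trapezoidal rule: (h/2)[f(x₀) + 2f(x₁) + 2f(x₂) + ... + f(xₙ)]

x_0 = 1.2500, f(x_0) = 0.444444, coefficient = 1
x_1 = 1.6667, f(x_1) = 0.375000, coefficient = 2
x_2 = 2.0833, f(x_2) = 0.324324, coefficient = 2
x_3 = 2.5000, f(x_3) = 0.285714, coefficient = 2
x_4 = 2.9167, f(x_4) = 0.255319, coefficient = 2
x_5 = 3.3333, f(x_5) = 0.230769, coefficient = 2
x_6 = 3.7500, f(x_6) = 0.210526, coefficient = 1

I ≈ (0.416667/2) × 3.597225 = 0.749422
Exact value: 0.747214
Error: 0.002207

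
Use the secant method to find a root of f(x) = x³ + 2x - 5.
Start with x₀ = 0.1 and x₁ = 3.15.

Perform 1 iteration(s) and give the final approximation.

f(x) = x³ + 2x - 5
x₀ = 0.1, x₁ = 3.15

Secant formula: x_{n+1} = x_n - f(x_n)(x_n - x_{n-1})/(f(x_n) - f(x_{n-1}))

Iteration 1:
  f(0.100000) = -4.799000
  f(3.150000) = 32.555875
  x_2 = 3.150000 - 32.555875×(3.150000 - 0.100000)/(32.555875 - (-4.799000))
       = 0.491835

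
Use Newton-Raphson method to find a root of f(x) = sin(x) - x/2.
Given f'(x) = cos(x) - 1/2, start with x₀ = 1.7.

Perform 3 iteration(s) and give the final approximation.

f(x) = sin(x) - x/2
f'(x) = cos(x) - 1/2
x₀ = 1.7

Newton-Raphson formula: x_{n+1} = x_n - f(x_n)/f'(x_n)

Iteration 1:
  f(1.700000) = 0.141665
  f'(1.700000) = -0.628844
  x_1 = 1.700000 - 0.141665/(-0.628844) = 1.925278
Iteration 2:
  f(1.925278) = -0.024812
  f'(1.925278) = -0.847104
  x_2 = 1.925278 - (-0.024812)/(-0.847104) = 1.895987
Iteration 3:
  f(1.895987) = -0.000404
  f'(1.895987) = -0.819490
  x_3 = 1.895987 - (-0.000404)/(-0.819490) = 1.895494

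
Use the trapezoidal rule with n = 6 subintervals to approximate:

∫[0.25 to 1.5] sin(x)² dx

f(x) = sin(x)²
a = 0.25, b = 1.5, n = 6
h = (b - a)/n = 0.208333

Trapezoidal rule: (h/2)[f(x₀) + 2f(x₁) + 2f(x₂) + ... + f(xₙ)]

x_0 = 0.2500, f(x_0) = 0.061209, coefficient = 1
x_1 = 0.4583, f(x_1) = 0.195766, coefficient = 2
x_2 = 0.6667, f(x_2) = 0.382381, coefficient = 2
x_3 = 0.8750, f(x_3) = 0.589123, coefficient = 2
x_4 = 1.0833, f(x_4) = 0.780615, coefficient = 2
x_5 = 1.2917, f(x_5) = 0.924089, coefficient = 2
x_6 = 1.5000, f(x_6) = 0.994996, coefficient = 1

I ≈ (0.208333/2) × 6.800152 = 0.708349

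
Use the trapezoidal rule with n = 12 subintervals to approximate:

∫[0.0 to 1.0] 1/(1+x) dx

f(x) = 1/(1+x)
a = 0.0, b = 1.0, n = 12
h = (b - a)/n = 0.083333

Trapezoidal rule: (h/2)[f(x₀) + 2f(x₁) + 2f(x₂) + ... + f(xₙ)]

x_0 = 0.0000, f(x_0) = 1.000000, coefficient = 1
x_1 = 0.0833, f(x_1) = 0.923077, coefficient = 2
x_2 = 0.1667, f(x_2) = 0.857143, coefficient = 2
x_3 = 0.2500, f(x_3) = 0.800000, coefficient = 2
x_4 = 0.3333, f(x_4) = 0.750000, coefficient = 2
x_5 = 0.4167, f(x_5) = 0.705882, coefficient = 2
x_6 = 0.5000, f(x_6) = 0.666667, coefficient = 2
x_7 = 0.5833, f(x_7) = 0.631579, coefficient = 2
x_8 = 0.6667, f(x_8) = 0.600000, coefficient = 2
x_9 = 0.7500, f(x_9) = 0.571429, coefficient = 2
x_10 = 0.8333, f(x_10) = 0.545455, coefficient = 2
x_11 = 0.9167, f(x_11) = 0.521739, coefficient = 2
x_12 = 1.0000, f(x_12) = 0.500000, coefficient = 1

I ≈ (0.083333/2) × 16.645940 = 0.693581
Exact value: 0.693147
Error: 0.000434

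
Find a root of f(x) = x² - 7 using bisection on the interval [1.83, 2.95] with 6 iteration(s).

f(x) = x² - 7
Initial interval: [1.83, 2.95]

Iteration 1:
  c_1 = (1.830000 + 2.950000)/2 = 2.390000
  f(c_1) = f(2.390000) = -1.287900
  f(a) × f(c) ≥ 0, new interval: [2.390000, 2.950000]
Iteration 2:
  c_2 = (2.390000 + 2.950000)/2 = 2.670000
  f(c_2) = f(2.670000) = 0.128900
  f(a) × f(c) < 0, new interval: [2.390000, 2.670000]
Iteration 3:
  c_3 = (2.390000 + 2.670000)/2 = 2.530000
  f(c_3) = f(2.530000) = -0.599100
  f(a) × f(c) ≥ 0, new interval: [2.530000, 2.670000]
Iteration 4:
  c_4 = (2.530000 + 2.670000)/2 = 2.600000
  f(c_4) = f(2.600000) = -0.240000
  f(a) × f(c) ≥ 0, new interval: [2.600000, 2.670000]
Iteration 5:
  c_5 = (2.600000 + 2.670000)/2 = 2.635000
  f(c_5) = f(2.635000) = -0.056775
  f(a) × f(c) ≥ 0, new interval: [2.635000, 2.670000]
Iteration 6:
  c_6 = (2.635000 + 2.670000)/2 = 2.652500
  f(c_6) = f(2.652500) = 0.035756
  f(a) × f(c) < 0, new interval: [2.635000, 2.652500]

After 6 iteration(s), the approximation is c_6 = 2.652500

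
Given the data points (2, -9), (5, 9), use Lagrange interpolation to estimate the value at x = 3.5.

Lagrange interpolation formula:
P(x) = Σ yᵢ × Lᵢ(x)
where Lᵢ(x) = Π_{j≠i} (x - xⱼ)/(xᵢ - xⱼ)

L_0(3.5) = (3.5 - 5)/(2 - 5) = 0.500000
L_1(3.5) = (3.5 - 2)/(5 - 2) = 0.500000

P(3.5) = (-9)×L_0(3.5) + 9×L_1(3.5)
P(3.5) = 0.000000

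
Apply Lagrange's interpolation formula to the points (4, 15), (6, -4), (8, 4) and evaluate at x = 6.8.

Lagrange interpolation formula:
P(x) = Σ yᵢ × Lᵢ(x)
where Lᵢ(x) = Π_{j≠i} (x - xⱼ)/(xᵢ - xⱼ)

L_0(6.8) = (6.8 - 6)/(4 - 6) × (6.8 - 8)/(4 - 8) = -0.120000
L_1(6.8) = (6.8 - 4)/(6 - 4) × (6.8 - 8)/(6 - 8) = 0.840000
L_2(6.8) = (6.8 - 4)/(8 - 4) × (6.8 - 6)/(8 - 6) = 0.280000

P(6.8) = 15×L_0(6.8) + (-4)×L_1(6.8) + 4×L_2(6.8)
P(6.8) = -4.040000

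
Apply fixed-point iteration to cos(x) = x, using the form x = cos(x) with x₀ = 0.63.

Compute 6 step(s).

Equation: cos(x) = x
Fixed-point form: x = cos(x)
x₀ = 0.63

x_1 = g(0.630000) = 0.808028
x_2 = g(0.808028) = 0.690926
x_3 = g(0.690926) = 0.770656
x_4 = g(0.770656) = 0.717454
x_5 = g(0.717454) = 0.753482
x_6 = g(0.753482) = 0.729311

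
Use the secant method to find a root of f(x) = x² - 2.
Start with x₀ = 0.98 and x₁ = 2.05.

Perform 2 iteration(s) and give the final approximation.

f(x) = x² - 2
x₀ = 0.98, x₁ = 2.05

Secant formula: x_{n+1} = x_n - f(x_n)(x_n - x_{n-1})/(f(x_n) - f(x_{n-1}))

Iteration 1:
  f(0.980000) = -1.039600
  f(2.050000) = 2.202500
  x_2 = 2.050000 - 2.202500×(2.050000 - 0.980000)/(2.202500 - (-1.039600))
       = 1.323102
Iteration 2:
  f(2.050000) = 2.202500
  f(1.323102) = -0.249400
  x_3 = 1.323102 - (-0.249400)×(1.323102 - 2.050000)/(-0.249400 - 2.202500)
       = 1.397040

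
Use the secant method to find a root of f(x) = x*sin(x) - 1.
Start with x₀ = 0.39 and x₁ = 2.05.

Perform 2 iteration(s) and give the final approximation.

f(x) = x*sin(x) - 1
x₀ = 0.39, x₁ = 2.05

Secant formula: x_{n+1} = x_n - f(x_n)(x_n - x_{n-1})/(f(x_n) - f(x_{n-1}))

Iteration 1:
  f(0.390000) = -0.851727
  f(2.050000) = 0.819093
  x_2 = 2.050000 - 0.819093×(2.050000 - 0.390000)/(0.819093 - (-0.851727))
       = 1.236211
Iteration 2:
  f(2.050000) = 0.819093
  f(1.236211) = 0.167659
  x_3 = 1.236211 - 0.167659×(1.236211 - 2.050000)/(0.167659 - 0.819093)
       = 1.026767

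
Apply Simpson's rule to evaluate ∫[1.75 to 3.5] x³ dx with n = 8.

f(x) = x³
a = 1.75, b = 3.5, n = 8
h = (b - a)/n = 0.218750

Simpson's rule: (h/3)[f(x₀) + 4f(x₁) + 2f(x₂) + ... + f(xₙ)]

x_0 = 1.7500, f(x_0) = 5.359375, coefficient = 1
x_1 = 1.9688, f(x_1) = 7.630829, coefficient = 4
x_2 = 2.1875, f(x_2) = 10.467529, coefficient = 2
x_3 = 2.4062, f(x_3) = 13.932281, coefficient = 4
x_4 = 2.6250, f(x_4) = 18.087891, coefficient = 2
x_5 = 2.8438, f(x_5) = 22.997162, coefficient = 4
x_6 = 3.0625, f(x_6) = 28.722900, coefficient = 2
x_7 = 3.2812, f(x_7) = 35.327911, coefficient = 4
x_8 = 3.5000, f(x_8) = 42.875000, coefficient = 1

I ≈ (0.218750/3) × 482.343750 = 35.170898
Exact value: 35.170898
Error: 0.000000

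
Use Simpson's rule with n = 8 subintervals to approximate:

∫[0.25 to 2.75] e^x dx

f(x) = e^x
a = 0.25, b = 2.75, n = 8
h = (b - a)/n = 0.312500

Simpson's rule: (h/3)[f(x₀) + 4f(x₁) + 2f(x₂) + ... + f(xₙ)]

x_0 = 0.2500, f(x_0) = 1.284025, coefficient = 1
x_1 = 0.5625, f(x_1) = 1.755055, coefficient = 4
x_2 = 0.8750, f(x_2) = 2.398875, coefficient = 2
x_3 = 1.1875, f(x_3) = 3.278874, coefficient = 4
x_4 = 1.5000, f(x_4) = 4.481689, coefficient = 2
x_5 = 1.8125, f(x_5) = 6.125743, coefficient = 4
x_6 = 2.1250, f(x_6) = 8.372897, coefficient = 2
x_7 = 2.4375, f(x_7) = 11.444394, coefficient = 4
x_8 = 2.7500, f(x_8) = 15.642632, coefficient = 1

I ≈ (0.312500/3) × 137.849841 = 14.359358
Exact value: 14.358606
Error: 0.000752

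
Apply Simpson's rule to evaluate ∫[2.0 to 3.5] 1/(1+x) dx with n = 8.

f(x) = 1/(1+x)
a = 2.0, b = 3.5, n = 8
h = (b - a)/n = 0.187500

Simpson's rule: (h/3)[f(x₀) + 4f(x₁) + 2f(x₂) + ... + f(xₙ)]

x_0 = 2.0000, f(x_0) = 0.333333, coefficient = 1
x_1 = 2.1875, f(x_1) = 0.313725, coefficient = 4
x_2 = 2.3750, f(x_2) = 0.296296, coefficient = 2
x_3 = 2.5625, f(x_3) = 0.280702, coefficient = 4
x_4 = 2.7500, f(x_4) = 0.266667, coefficient = 2
x_5 = 2.9375, f(x_5) = 0.253968, coefficient = 4
x_6 = 3.1250, f(x_6) = 0.242424, coefficient = 2
x_7 = 3.3125, f(x_7) = 0.231884, coefficient = 4
x_8 = 3.5000, f(x_8) = 0.222222, coefficient = 1

I ≈ (0.187500/3) × 6.487448 = 0.405466
Exact value: 0.405465
Error: 0.000000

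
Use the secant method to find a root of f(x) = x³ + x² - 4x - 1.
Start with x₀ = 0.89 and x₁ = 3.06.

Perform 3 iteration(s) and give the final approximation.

f(x) = x³ + x² - 4x - 1
x₀ = 0.89, x₁ = 3.06

Secant formula: x_{n+1} = x_n - f(x_n)(x_n - x_{n-1})/(f(x_n) - f(x_{n-1}))

Iteration 1:
  f(0.890000) = -3.062931
  f(3.060000) = 24.776216
  x_2 = 3.060000 - 24.776216×(3.060000 - 0.890000)/(24.776216 - (-3.062931))
       = 1.128749
Iteration 2:
  f(3.060000) = 24.776216
  f(1.128749) = -2.802812
  x_3 = 1.128749 - (-2.802812)×(1.128749 - 3.060000)/(-2.802812 - 24.776216)
       = 1.325019
Iteration 3:
  f(1.128749) = -2.802812
  f(1.325019) = -2.218099
  x_4 = 1.325019 - (-2.218099)×(1.325019 - 1.128749)/(-2.218099 - (-2.802812))
       = 2.069565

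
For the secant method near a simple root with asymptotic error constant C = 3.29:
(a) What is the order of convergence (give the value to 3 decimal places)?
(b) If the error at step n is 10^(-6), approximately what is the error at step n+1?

(a) Secant method has superlinear convergence with order φ = (1+√5)/2 ≈ 1.618.
    This means |e_{n+1}| ≈ C|e_n|^1.618.

(b) With |e_n| = 10^(-6) and C = 3.29:
    |e_{n+1}| ≈ 3.29 × (10^(-6))^1.618 = 3.29 × 10^(-9.71)

(a) ≈ 1.618 (golden ratio); (b) |e_{n+1}| ≈ 6.442e-10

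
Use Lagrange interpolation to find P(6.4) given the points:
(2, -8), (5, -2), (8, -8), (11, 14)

Lagrange interpolation formula:
P(x) = Σ yᵢ × Lᵢ(x)
where Lᵢ(x) = Π_{j≠i} (x - xⱼ)/(xᵢ - xⱼ)

L_0(6.4) = (6.4 - 5)/(2 - 5) × (6.4 - 8)/(2 - 8) × (6.4 - 11)/(2 - 11) = -0.063605
L_1(6.4) = (6.4 - 2)/(5 - 2) × (6.4 - 8)/(5 - 8) × (6.4 - 11)/(5 - 11) = 0.599704
L_2(6.4) = (6.4 - 2)/(8 - 2) × (6.4 - 5)/(8 - 5) × (6.4 - 11)/(8 - 11) = 0.524741
L_3(6.4) = (6.4 - 2)/(11 - 2) × (6.4 - 5)/(11 - 5) × (6.4 - 8)/(11 - 8) = -0.060840

P(6.4) = (-8)×L_0(6.4) + (-2)×L_1(6.4) + (-8)×L_2(6.4) + 14×L_3(6.4)
P(6.4) = -5.740247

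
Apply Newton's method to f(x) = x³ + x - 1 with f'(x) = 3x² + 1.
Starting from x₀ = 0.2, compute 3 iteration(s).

f(x) = x³ + x - 1
f'(x) = 3x² + 1
x₀ = 0.2

Newton-Raphson formula: x_{n+1} = x_n - f(x_n)/f'(x_n)

Iteration 1:
  f(0.200000) = -0.792000
  f'(0.200000) = 1.120000
  x_1 = 0.200000 - (-0.792000)/1.120000 = 0.907143
Iteration 2:
  f(0.907143) = 0.653638
  f'(0.907143) = 3.468724
  x_2 = 0.907143 - 0.653638/3.468724 = 0.718705
Iteration 3:
  f(0.718705) = 0.089943
  f'(0.718705) = 2.549612
  x_3 = 0.718705 - 0.089943/2.549612 = 0.683428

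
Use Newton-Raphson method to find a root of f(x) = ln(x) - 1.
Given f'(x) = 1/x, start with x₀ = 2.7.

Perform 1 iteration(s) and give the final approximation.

f(x) = ln(x) - 1
f'(x) = 1/x
x₀ = 2.7

Newton-Raphson formula: x_{n+1} = x_n - f(x_n)/f'(x_n)

Iteration 1:
  f(2.700000) = -0.006748
  f'(2.700000) = 0.370370
  x_1 = 2.700000 - (-0.006748)/0.370370 = 2.718220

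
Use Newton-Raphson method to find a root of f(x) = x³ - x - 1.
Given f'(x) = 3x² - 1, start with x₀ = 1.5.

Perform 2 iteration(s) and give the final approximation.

f(x) = x³ - x - 1
f'(x) = 3x² - 1
x₀ = 1.5

Newton-Raphson formula: x_{n+1} = x_n - f(x_n)/f'(x_n)

Iteration 1:
  f(1.500000) = 0.875000
  f'(1.500000) = 5.750000
  x_1 = 1.500000 - 0.875000/5.750000 = 1.347826
Iteration 2:
  f(1.347826) = 0.100682
  f'(1.347826) = 4.449905
  x_2 = 1.347826 - 0.100682/4.449905 = 1.325200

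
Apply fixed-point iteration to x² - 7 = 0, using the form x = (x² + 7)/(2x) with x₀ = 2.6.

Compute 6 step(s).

Equation: x² - 7 = 0
Fixed-point form: x = (x² + 7)/(2x)
x₀ = 2.6

x_1 = g(2.600000) = 2.646154
x_2 = g(2.646154) = 2.645751
x_3 = g(2.645751) = 2.645751
x_4 = g(2.645751) = 2.645751
x_5 = g(2.645751) = 2.645751
x_6 = g(2.645751) = 2.645751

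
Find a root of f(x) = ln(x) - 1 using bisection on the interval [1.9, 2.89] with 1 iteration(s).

f(x) = ln(x) - 1
Initial interval: [1.9, 2.89]

Iteration 1:
  c_1 = (1.900000 + 2.890000)/2 = 2.395000
  f(c_1) = f(2.395000) = -0.126617
  f(a) × f(c) ≥ 0, new interval: [2.395000, 2.890000]

After 1 iteration(s), the approximation is c_1 = 2.395000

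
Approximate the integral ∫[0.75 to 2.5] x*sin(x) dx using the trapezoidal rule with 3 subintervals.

f(x) = x*sin(x)
a = 0.75, b = 2.5, n = 3
h = (b - a)/n = 0.583333

Trapezoidal rule: (h/2)[f(x₀) + 2f(x₁) + 2f(x₂) + ... + f(xₙ)]

x_0 = 0.7500, f(x_0) = 0.511229, coefficient = 1
x_1 = 1.3333, f(x_1) = 1.295917, coefficient = 2
x_2 = 1.9167, f(x_2) = 1.803163, coefficient = 2
x_3 = 2.5000, f(x_3) = 1.496180, coefficient = 1

I ≈ (0.583333/2) × 8.205570 = 2.393291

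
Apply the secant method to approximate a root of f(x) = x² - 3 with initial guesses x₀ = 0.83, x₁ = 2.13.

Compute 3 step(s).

f(x) = x² - 3
x₀ = 0.83, x₁ = 2.13

Secant formula: x_{n+1} = x_n - f(x_n)(x_n - x_{n-1})/(f(x_n) - f(x_{n-1}))

Iteration 1:
  f(0.830000) = -2.311100
  f(2.130000) = 1.536900
  x_2 = 2.130000 - 1.536900×(2.130000 - 0.830000)/(1.536900 - (-2.311100))
       = 1.610777
Iteration 2:
  f(2.130000) = 1.536900
  f(1.610777) = -0.405397
  x_3 = 1.610777 - (-0.405397)×(1.610777 - 2.130000)/(-0.405397 - 1.536900)
       = 1.719150
Iteration 3:
  f(1.610777) = -0.405397
  f(1.719150) = -0.044525
  x_4 = 1.719150 - (-0.044525)×(1.719150 - 1.610777)/(-0.044525 - (-0.405397))
       = 1.732521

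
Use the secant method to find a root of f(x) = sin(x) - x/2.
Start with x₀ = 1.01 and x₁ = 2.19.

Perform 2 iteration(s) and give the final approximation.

f(x) = sin(x) - x/2
x₀ = 1.01, x₁ = 2.19

Secant formula: x_{n+1} = x_n - f(x_n)(x_n - x_{n-1})/(f(x_n) - f(x_{n-1}))

Iteration 1:
  f(1.010000) = 0.341832
  f(2.190000) = -0.280659
  x_2 = 2.190000 - (-0.280659)×(2.190000 - 1.010000)/(-0.280659 - 0.341832)
       = 1.657980
Iteration 2:
  f(2.190000) = -0.280659
  f(1.657980) = 0.167212
  x_3 = 1.657980 - 0.167212×(1.657980 - 2.190000)/(0.167212 - (-0.280659))
       = 1.856609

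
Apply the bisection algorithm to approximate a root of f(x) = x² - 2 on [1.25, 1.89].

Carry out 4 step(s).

f(x) = x² - 2
Initial interval: [1.25, 1.89]

Iteration 1:
  c_1 = (1.250000 + 1.890000)/2 = 1.570000
  f(c_1) = f(1.570000) = 0.464900
  f(a) × f(c) < 0, new interval: [1.250000, 1.570000]
Iteration 2:
  c_2 = (1.250000 + 1.570000)/2 = 1.410000
  f(c_2) = f(1.410000) = -0.011900
  f(a) × f(c) ≥ 0, new interval: [1.410000, 1.570000]
Iteration 3:
  c_3 = (1.410000 + 1.570000)/2 = 1.490000
  f(c_3) = f(1.490000) = 0.220100
  f(a) × f(c) < 0, new interval: [1.410000, 1.490000]
Iteration 4:
  c_4 = (1.410000 + 1.490000)/2 = 1.450000
  f(c_4) = f(1.450000) = 0.102500
  f(a) × f(c) < 0, new interval: [1.410000, 1.450000]

After 4 iteration(s), the approximation is c_4 = 1.450000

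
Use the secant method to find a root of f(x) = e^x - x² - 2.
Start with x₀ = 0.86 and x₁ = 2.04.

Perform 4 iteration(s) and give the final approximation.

f(x) = e^x - x² - 2
x₀ = 0.86, x₁ = 2.04

Secant formula: x_{n+1} = x_n - f(x_n)(x_n - x_{n-1})/(f(x_n) - f(x_{n-1}))

Iteration 1:
  f(0.860000) = -0.376439
  f(2.040000) = 1.529009
  x_2 = 2.040000 - 1.529009×(2.040000 - 0.860000)/(1.529009 - (-0.376439))
       = 1.093120
Iteration 2:
  f(2.040000) = 1.529009
  f(1.093120) = -0.211343
  x_3 = 1.093120 - (-0.211343)×(1.093120 - 2.040000)/(-0.211343 - 1.529009)
       = 1.208106
Iteration 3:
  f(1.093120) = -0.211343
  f(1.208106) = -0.112381
  x_4 = 1.208106 - (-0.112381)×(1.208106 - 1.093120)/(-0.112381 - (-0.211343))
       = 1.338684
Iteration 4:
  f(1.208106) = -0.112381
  f(1.338684) = 0.021946
  x_5 = 1.338684 - 0.021946×(1.338684 - 1.208106)/(0.021946 - (-0.112381))
       = 1.317350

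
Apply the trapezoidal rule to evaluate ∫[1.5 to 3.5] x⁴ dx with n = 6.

f(x) = x⁴
a = 1.5, b = 3.5, n = 6
h = (b - a)/n = 0.333333

Trapezoidal rule: (h/2)[f(x₀) + 2f(x₁) + 2f(x₂) + ... + f(xₙ)]

x_0 = 1.5000, f(x_0) = 5.062500, coefficient = 1
x_1 = 1.8333, f(x_1) = 11.297068, coefficient = 2
x_2 = 2.1667, f(x_2) = 22.037809, coefficient = 2
x_3 = 2.5000, f(x_3) = 39.062500, coefficient = 2
x_4 = 2.8333, f(x_4) = 64.445216, coefficient = 2
x_5 = 3.1667, f(x_5) = 100.556327, coefficient = 2
x_6 = 3.5000, f(x_6) = 150.062500, coefficient = 1

I ≈ (0.333333/2) × 629.922840 = 104.987140
Exact value: 103.525000
Error: 1.462140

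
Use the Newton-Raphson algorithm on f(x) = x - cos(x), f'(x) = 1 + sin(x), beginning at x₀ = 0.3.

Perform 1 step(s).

f(x) = x - cos(x)
f'(x) = 1 + sin(x)
x₀ = 0.3

Newton-Raphson formula: x_{n+1} = x_n - f(x_n)/f'(x_n)

Iteration 1:
  f(0.300000) = -0.655336
  f'(0.300000) = 1.295520
  x_1 = 0.300000 - (-0.655336)/1.295520 = 0.805848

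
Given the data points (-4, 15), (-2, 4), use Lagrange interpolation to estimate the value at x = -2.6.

Lagrange interpolation formula:
P(x) = Σ yᵢ × Lᵢ(x)
where Lᵢ(x) = Π_{j≠i} (x - xⱼ)/(xᵢ - xⱼ)

L_0(-2.6) = (-2.6 - (-2))/(-4 - (-2)) = 0.300000
L_1(-2.6) = (-2.6 - (-4))/(-2 - (-4)) = 0.700000

P(-2.6) = 15×L_0(-2.6) + 4×L_1(-2.6)
P(-2.6) = 7.300000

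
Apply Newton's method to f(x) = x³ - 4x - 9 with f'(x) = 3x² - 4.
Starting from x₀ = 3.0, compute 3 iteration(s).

f(x) = x³ - 4x - 9
f'(x) = 3x² - 4
x₀ = 3.0

Newton-Raphson formula: x_{n+1} = x_n - f(x_n)/f'(x_n)

Iteration 1:
  f(3.000000) = 6.000000
  f'(3.000000) = 23.000000
  x_1 = 3.000000 - 6.000000/23.000000 = 2.739130
Iteration 2:
  f(2.739130) = 0.594723
  f'(2.739130) = 18.508507
  x_2 = 2.739130 - 0.594723/18.508507 = 2.706998
Iteration 3:
  f(2.706998) = 0.008451
  f'(2.706998) = 17.983514
  x_3 = 2.706998 - 0.008451/17.983514 = 2.706528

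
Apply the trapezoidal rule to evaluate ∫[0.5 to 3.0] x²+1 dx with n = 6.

f(x) = x²+1
a = 0.5, b = 3.0, n = 6
h = (b - a)/n = 0.416667

Trapezoidal rule: (h/2)[f(x₀) + 2f(x₁) + 2f(x₂) + ... + f(xₙ)]

x_0 = 0.5000, f(x_0) = 1.250000, coefficient = 1
x_1 = 0.9167, f(x_1) = 1.840278, coefficient = 2
x_2 = 1.3333, f(x_2) = 2.777778, coefficient = 2
x_3 = 1.7500, f(x_3) = 4.062500, coefficient = 2
x_4 = 2.1667, f(x_4) = 5.694444, coefficient = 2
x_5 = 2.5833, f(x_5) = 7.673611, coefficient = 2
x_6 = 3.0000, f(x_6) = 10.000000, coefficient = 1

I ≈ (0.416667/2) × 55.347222 = 11.530671
Exact value: 11.458333
Error: 0.072338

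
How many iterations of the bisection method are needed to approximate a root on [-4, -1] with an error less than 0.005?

We need (b-a)/2^n ≤ 0.005
(-1 - (-4))/2^n ≤ 0.005
3/2^n ≤ 0.005
2^n ≥ 600
n ≥ log₂(600) = 9.23
n ≥ 10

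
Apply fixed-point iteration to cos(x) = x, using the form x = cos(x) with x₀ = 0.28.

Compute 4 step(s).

Equation: cos(x) = x
Fixed-point form: x = cos(x)
x₀ = 0.28

x_1 = g(0.280000) = 0.961055
x_2 = g(0.961055) = 0.572655
x_3 = g(0.572655) = 0.840465
x_4 = g(0.840465) = 0.667116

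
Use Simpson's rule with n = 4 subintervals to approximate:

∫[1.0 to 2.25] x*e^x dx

f(x) = x*e^x
a = 1.0, b = 2.25, n = 4
h = (b - a)/n = 0.312500

Simpson's rule: (h/3)[f(x₀) + 4f(x₁) + 2f(x₂) + ... + f(xₙ)]

x_0 = 1.0000, f(x_0) = 2.718282, coefficient = 1
x_1 = 1.3125, f(x_1) = 4.876529, coefficient = 4
x_2 = 1.6250, f(x_2) = 8.252431, coefficient = 2
x_3 = 1.9375, f(x_3) = 13.448916, coefficient = 4
x_4 = 2.2500, f(x_4) = 21.347406, coefficient = 1

I ≈ (0.312500/3) × 113.872328 = 11.861701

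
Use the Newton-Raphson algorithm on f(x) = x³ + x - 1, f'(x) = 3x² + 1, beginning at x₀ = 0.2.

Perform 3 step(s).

f(x) = x³ + x - 1
f'(x) = 3x² + 1
x₀ = 0.2

Newton-Raphson formula: x_{n+1} = x_n - f(x_n)/f'(x_n)

Iteration 1:
  f(0.200000) = -0.792000
  f'(0.200000) = 1.120000
  x_1 = 0.200000 - (-0.792000)/1.120000 = 0.907143
Iteration 2:
  f(0.907143) = 0.653638
  f'(0.907143) = 3.468724
  x_2 = 0.907143 - 0.653638/3.468724 = 0.718705
Iteration 3:
  f(0.718705) = 0.089943
  f'(0.718705) = 2.549612
  x_3 = 0.718705 - 0.089943/2.549612 = 0.683428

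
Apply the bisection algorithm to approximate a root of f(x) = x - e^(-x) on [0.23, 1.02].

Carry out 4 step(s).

f(x) = x - e^(-x)
Initial interval: [0.23, 1.02]

Iteration 1:
  c_1 = (0.230000 + 1.020000)/2 = 0.625000
  f(c_1) = f(0.625000) = 0.089739
  f(a) × f(c) < 0, new interval: [0.230000, 0.625000]
Iteration 2:
  c_2 = (0.230000 + 0.625000)/2 = 0.427500
  f(c_2) = f(0.427500) = -0.224637
  f(a) × f(c) ≥ 0, new interval: [0.427500, 0.625000]
Iteration 3:
  c_3 = (0.427500 + 0.625000)/2 = 0.526250
  f(c_3) = f(0.526250) = -0.064566
  f(a) × f(c) ≥ 0, new interval: [0.526250, 0.625000]
Iteration 4:
  c_4 = (0.526250 + 0.625000)/2 = 0.575625
  f(c_4) = f(0.575625) = 0.013272
  f(a) × f(c) < 0, new interval: [0.526250, 0.575625]

After 4 iteration(s), the approximation is c_4 = 0.575625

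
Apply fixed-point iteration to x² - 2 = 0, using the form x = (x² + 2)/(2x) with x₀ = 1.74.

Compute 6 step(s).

Equation: x² - 2 = 0
Fixed-point form: x = (x² + 2)/(2x)
x₀ = 1.74

x_1 = g(1.740000) = 1.444713
x_2 = g(1.444713) = 1.414535
x_3 = g(1.414535) = 1.414214
x_4 = g(1.414214) = 1.414214
x_5 = g(1.414214) = 1.414214
x_6 = g(1.414214) = 1.414214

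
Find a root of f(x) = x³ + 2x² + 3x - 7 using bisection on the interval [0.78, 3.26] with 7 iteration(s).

f(x) = x³ + 2x² + 3x - 7
Initial interval: [0.78, 3.26]

Iteration 1:
  c_1 = (0.780000 + 3.260000)/2 = 2.020000
  f(c_1) = f(2.020000) = 15.463208
  f(a) × f(c) < 0, new interval: [0.780000, 2.020000]
Iteration 2:
  c_2 = (0.780000 + 2.020000)/2 = 1.400000
  f(c_2) = f(1.400000) = 3.864000
  f(a) × f(c) < 0, new interval: [0.780000, 1.400000]
Iteration 3:
  c_3 = (0.780000 + 1.400000)/2 = 1.090000
  f(c_3) = f(1.090000) = -0.058771
  f(a) × f(c) ≥ 0, new interval: [1.090000, 1.400000]
Iteration 4:
  c_4 = (1.090000 + 1.400000)/2 = 1.245000
  f(c_4) = f(1.245000) = 1.764831
  f(a) × f(c) < 0, new interval: [1.090000, 1.245000]
Iteration 5:
  c_5 = (1.090000 + 1.245000)/2 = 1.167500
  f(c_5) = f(1.167500) = 0.819981
  f(a) × f(c) < 0, new interval: [1.090000, 1.167500]
Iteration 6:
  c_6 = (1.090000 + 1.167500)/2 = 1.128750
  f(c_6) = f(1.128750) = 0.372517
  f(a) × f(c) < 0, new interval: [1.090000, 1.128750]
Iteration 7:
  c_7 = (1.090000 + 1.128750)/2 = 1.109375
  f(c_7) = f(1.109375) = 0.154873
  f(a) × f(c) < 0, new interval: [1.090000, 1.109375]

After 7 iteration(s), the approximation is c_7 = 1.109375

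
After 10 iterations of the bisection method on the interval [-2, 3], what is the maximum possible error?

Bisection error bound: |error| ≤ (b-a)/2^n
|error| ≤ (3 - (-2))/2^10 = 5/2^10
|error| ≤ 0.0048828125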